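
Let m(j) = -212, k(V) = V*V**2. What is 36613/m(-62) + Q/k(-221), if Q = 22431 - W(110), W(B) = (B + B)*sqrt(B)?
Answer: -395200388165/2288298532 + 220*sqrt(110)/10793861 ≈ -172.70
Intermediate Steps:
k(V) = V**3
W(B) = 2*B**(3/2) (W(B) = (2*B)*sqrt(B) = 2*B**(3/2))
Q = 22431 - 220*sqrt(110) (Q = 22431 - 2*110**(3/2) = 22431 - 2*110*sqrt(110) = 22431 - 220*sqrt(110) ≈ 20124.)
36613/m(-62) + Q/k(-221) = 36613/(-212) + (22431 - 220*sqrt(110))/((-221)**3) = 36613*(-1/212) + (22431 - 220*sqrt(110))/(-10793861) = -36613/212 + (22431 - 220*sqrt(110))*(-1/10793861) = -36613/212 + (-22431/10793861 + 220*sqrt(110)/10793861) = -395200388165/2288298532 + 220*sqrt(110)/10793861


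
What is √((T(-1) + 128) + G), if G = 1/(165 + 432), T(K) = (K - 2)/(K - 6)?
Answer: √2242911090/4179 ≈ 11.333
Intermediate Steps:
T(K) = (-2 + K)/(-6 + K)
G = 1/597 ≈ 0.0016750
√((T(-1) + 128) + G) = √(((-2 - 1)/(-6 - 1) + 128) + 1/597) = √((-3/(-7) + 128) + 1/597) = √((-⅐*(-3) + 128) + 1/597) = √((3/7 + 128) + 1/597) = √(899/7 + 1/597) = √(536710/4179) = √2242911090/4179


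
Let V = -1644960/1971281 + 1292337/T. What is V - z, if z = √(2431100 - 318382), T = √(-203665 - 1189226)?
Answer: -1644960/1971281 - √2112718 - 430779*I*√1392891/464297 ≈ -1454.4 - 1095.0*I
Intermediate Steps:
T = I*√1392891 (T = √(-1392891) = I*√1392891 ≈ 1180.2*I)
z = √2112718 ≈ 1453.5
V = -1644960/1971281 - 430779*I*√1392891/464297 (V = -1644960/1971281 + 1292337/((I*√1392891)) = -1644960*1/1971281 + 1292337*(-I*√1392891/1392891) = -1644960/1971281 - 430779*I*√1392891/464297 ≈ -0.83446 - 1095.0*I)
V - z = (-1644960/1971281 - 430779*I*√1392891/464297) - √2112718 = -1644960/1971281 - √2112718 - 430779*I*√1392891/464297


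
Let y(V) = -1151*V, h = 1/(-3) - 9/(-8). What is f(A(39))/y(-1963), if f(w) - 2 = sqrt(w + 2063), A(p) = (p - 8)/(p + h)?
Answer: 2/2259413 + sqrt(1882218095)/2157739415 ≈ 2.0992e-5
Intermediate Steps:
h = 19/24 (h = 1*(-1/3) - 9*(-1/8) = -1/3 + 9/8 = 19/24 ≈ 0.79167)
A(p) = (-8 + p)/(19/24 + p) (A(p) = (p - 8)/(p + 19/24) = (-8 + p)/(19/24 + p))
f(w) = 2 + sqrt(2063 + w) (f(w) = 2 + sqrt(w + 2063) = 2 + sqrt(2063 + w))
f(A(39))/y(-1963) = (2 + sqrt(2063 + 24*(-8 + 39)/(19 + 24*39)))/((-1151*(-1963))) = (2 + sqrt(2063 + 24*31/(19 + 936)))/2259413 = (2 + sqrt(2063 + 24*31/955))*(1/2259413) = (2 + sqrt(2063 + 24*(1/955)*31))*(1/2259413) = (2 + sqrt(2063 + 744/955))*(1/2259413) = (2 + sqrt(1970909/955))*(1/2259413) = (2 + sqrt(1882218095)/955)*(1/2259413) = 2/2259413 + sqrt(1882218095)/2157739415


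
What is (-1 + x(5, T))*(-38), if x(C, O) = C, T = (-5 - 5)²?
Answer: -152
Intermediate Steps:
T = 100 (T = (-10)² = 100)
(-1 + x(5, T))*(-38) = (-1 + 5)*(-38) = 4*(-38) = -152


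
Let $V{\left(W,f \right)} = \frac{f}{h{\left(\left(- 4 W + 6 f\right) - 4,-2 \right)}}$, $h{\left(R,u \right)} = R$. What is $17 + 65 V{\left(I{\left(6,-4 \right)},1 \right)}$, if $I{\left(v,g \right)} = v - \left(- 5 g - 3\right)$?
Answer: $\frac{847}{46} \approx 18.413$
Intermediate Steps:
$I{\left(v,g \right)} = 3 + v + 5 g$ ($I{\left(v,g \right)} = v - \left(-3 - 5 g\right) = v + \left(3 + 5 g\right) = 3 + v + 5 g$)
$V{\left(W,f \right)} = \frac{f}{-4 - 4 W + 6 f}$ ($V{\left(W,f \right)} = \frac{f}{\left(- 4 W + 6 f\right) - 4} = \frac{f}{-4 - 4 W + 6 f}$)
$17 + 65 V{\left(I{\left(6,-4 \right)},1 \right)} = 17 + 65 \cdot \frac{1}{2} \cdot 1 \frac{1}{-2 - 2 \left(3 + 6 + 5 \left(-4\right)\right) + 3 \cdot 1} = 17 + 65 \cdot \frac{1}{2} \cdot 1 \frac{1}{-2 - 2 \left(3 + 6 - 20\right) + 3} = 17 + 65 \cdot \frac{1}{2} \cdot 1 \frac{1}{-2 - -22 + 3} = 17 + 65 \cdot \frac{1}{2} \cdot 1 \frac{1}{-2 + 22 + 3} = 17 + 65 \cdot \frac{1}{2} \cdot 1 \cdot \frac{1}{23} = 17 + 65 \cdot \frac{1}{46} = 17 + \frac{65}{46} = \frac{847}{46}$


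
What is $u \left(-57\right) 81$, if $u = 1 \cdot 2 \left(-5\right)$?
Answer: $46170$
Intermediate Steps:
$u = -10$ ($u = 2 \left(-5\right) = -10$)
$u \left(-57\right) 81 = \left(-10\right) \left(-57\right) 81 = 570 \cdot 81 = 46170$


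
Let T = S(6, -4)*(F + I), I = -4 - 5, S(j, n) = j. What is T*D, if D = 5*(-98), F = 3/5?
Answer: 24696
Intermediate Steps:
F = ⅗ (F = 3*(⅕) = ⅗ ≈ 0.60000)
I = -9
T = -252/5 (T = 6*(⅗ - 9) = 6*(-42/5) = -252/5 ≈ -50.400)
D = -490
T*D = -252/5*(-490) = 24696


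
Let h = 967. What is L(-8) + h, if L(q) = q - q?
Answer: 967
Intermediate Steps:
L(q) = 0
L(-8) + h = 0 + 967 = 967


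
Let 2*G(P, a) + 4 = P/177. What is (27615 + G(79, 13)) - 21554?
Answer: 2144965/354 ≈ 6059.2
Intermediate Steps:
G(P, a) = -2 + P/354 (G(P, a) = -2 + (P/177)/2 = -2 + P/354)
(27615 + G(79, 13)) - 21554 = (27615 + (-2 + (1/354)*79)) - 21554 = (27615 + (-2 + 79/354)) - 21554 = (27615 - 629/354) - 21554 = 9775081/354 - 21554 = 2144965/354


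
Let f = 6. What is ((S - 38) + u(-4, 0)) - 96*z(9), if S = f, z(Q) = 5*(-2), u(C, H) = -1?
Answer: 927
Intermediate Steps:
z(Q) = -10
S = 6
((S - 38) + u(-4, 0)) - 96*z(9) = ((6 - 38) - 1) - 96*(-10) = (-32 - 1) + 960 = -33 + 960 = 927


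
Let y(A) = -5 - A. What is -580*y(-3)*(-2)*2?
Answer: -4640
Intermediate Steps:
-580*y(-3)*(-2)*2 = -580*(-5 - 1*(-3))*(-2)*2 = -580*(-5 + 3)*(-2)*2 = -580*(-2*(-2))*2 = -2320*2 = -580*8 = -4640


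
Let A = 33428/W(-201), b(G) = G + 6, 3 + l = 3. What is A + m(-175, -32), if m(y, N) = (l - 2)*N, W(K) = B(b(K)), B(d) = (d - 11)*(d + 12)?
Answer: 20050/309 ≈ 64.887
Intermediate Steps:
l = 0 (l = -3 + 3 = 0)
b(G) = 6 + G
B(d) = (-11 + d)*(12 + d)
W(K) = -126 + K + (6 + K)² (W(K) = -132 + (6 + K) + (6 + K)² = -126 + K + (6 + K)²)
m(y, N) = -2*N (m(y, N) = (0 - 2)*N = -2*N)
A = 274/309 (A = 33428/(-126 - 201 + (6 - 201)²) = 33428/(-126 - 201 + (-195)²) = 33428/(-126 - 201 + 38025) = 33428/37698 = 33428*(1/37698) = 274/309 ≈ 0.88673)
A + m(-175, -32) = 274/309 - 2*(-32) = 274/309 + 64 = 20050/309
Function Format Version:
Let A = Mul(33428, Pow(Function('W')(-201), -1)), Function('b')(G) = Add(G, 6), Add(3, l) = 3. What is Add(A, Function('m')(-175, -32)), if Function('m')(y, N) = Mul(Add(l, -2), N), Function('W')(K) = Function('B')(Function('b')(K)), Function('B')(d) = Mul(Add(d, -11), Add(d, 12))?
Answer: Rational(20050, 309) ≈ 64.887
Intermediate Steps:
l = 0 (l = Add(-3, 3) = 0)
Function('b')(G) = Add(6, G)
Function('B')(d) = Mul(Add(-11, d), Add(12, d))
Function('W')(K) = Add(-126, K, Pow(Add(6, K), 2)) (Function('W')(K) = Add(-132, Add(6, K), Pow(Add(6, K), 2)) = Add(-126, K, Pow(Add(6, K), 2)))
Function('m')(y, N) = Mul(-2, N) (Function('m')(y, N) = Mul(Add(0, -2), N) = Mul(-2, N))
A = Rational(274, 309) (A = Mul(33428, Pow(Add(-126, -201, Pow(Add(6, -201), 2)), -1)) = Mul(33428, Pow(Add(-126, -201, Pow(-195, 2)), -1)) = Mul(33428, Pow(Add(-126, -201, 38025), -1)) = Mul(33428, Pow(37698, -1)) = Mul(33428, Rational(1, 37698)) = Rational(274, 309) ≈ 0.88673)
Add(A, Function('m')(-175, -32)) = Add(Rational(274, 309), Mul(-2, -32)) = Add(Rational(274, 309), 64) = Rational(20050, 309)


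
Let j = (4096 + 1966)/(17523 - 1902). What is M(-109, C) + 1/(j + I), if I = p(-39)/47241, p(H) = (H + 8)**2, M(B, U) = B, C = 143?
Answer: -10704400382/100462241 ≈ -106.55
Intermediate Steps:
j = 6062/15621 ≈ 0.38807
p(H) = (8 + H)**2
I = 961/47241 (I = (8 - 39)**2/47241 = (-31)**2*(1/47241) = 961*(1/47241) = 961/47241 ≈ 0.020342)
M(-109, C) + 1/(j + I) = -109 + 1/(6062/15621 + 961/47241) = -109 + 1/(100462241/245983887) = -109 + 245983887/100462241 = -10704400382/100462241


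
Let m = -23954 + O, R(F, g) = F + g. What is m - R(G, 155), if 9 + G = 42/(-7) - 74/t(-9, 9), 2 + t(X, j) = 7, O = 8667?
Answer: -77061/5 ≈ -15412.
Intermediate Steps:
t(X, j) = 5 (t(X, j) = -2 + 7 = 5)
G = -149/5 (G = -9 + (42/(-7) - 74/5) = -9 + (42*(-⅐) - 74*⅕) = -9 + (-6 - 74/5) = -9 - 104/5 = -149/5 ≈ -29.800)
m = -15287 (m = -23954 + 8667 = -15287)
m - R(G, 155) = -15287 - (-149/5 + 155) = -15287 - 1*626/5 = -15287 - 626/5 = -77061/5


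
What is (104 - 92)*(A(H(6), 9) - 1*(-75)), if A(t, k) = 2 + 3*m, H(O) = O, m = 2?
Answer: 996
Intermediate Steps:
A(t, k) = 8 (A(t, k) = 2 + 3*2 = 2 + 6 = 8)
(104 - 92)*(A(H(6), 9) - 1*(-75)) = (104 - 92)*(8 - 1*(-75)) = 12*(8 + 75) = 12*83 = 996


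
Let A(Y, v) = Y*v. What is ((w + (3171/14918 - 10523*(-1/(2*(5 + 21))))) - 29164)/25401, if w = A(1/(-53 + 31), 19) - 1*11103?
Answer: -56980154843/36124861916 ≈ -1.5773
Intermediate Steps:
w = -244285/22 (w = 19/(-53 + 31) - 1*11103 = 19/(-22) - 11103 = -1/22*19 - 11103 = -19/22 - 11103 = -244285/22 ≈ -11104.)
((w + (3171/14918 - 10523*(-1/(2*(5 + 21))))) - 29164)/25401 = ((-244285/22 + (3171/14918 - 10523*(-1/(2*(5 + 21))))) - 29164)/25401 = ((-244285/22 + (3171*(1/14918) - 10523/(26*(-2)))) - 29164)*(1/25401) = ((-244285/22 + (3171/14918 - 10523/(-52))) - 29164)*(1/25401) = ((-244285/22 + (3171/14918 - 10523*(-1/52))) - 29164)*(1/25401) = ((-244285/22 + (3171/14918 + 10523/52)) - 29164)*(1/25401) = ((-244285/22 + 78573503/387868) - 29164)*(1/25401) = (-46510858657/4266548 - 29164)*(1/25401) = -170940464529/4266548*1/25401 = -56980154843/36124861916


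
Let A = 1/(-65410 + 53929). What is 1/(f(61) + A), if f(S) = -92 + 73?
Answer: -11481/218140 ≈ -0.052631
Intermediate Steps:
f(S) = -19
A = -1/11481 (A = 1/(-11481) = -1/11481 ≈ -8.7100e-5)
1/(f(61) + A) = 1/(-19 - 1/11481) = 1/(-218140/11481) = -11481/218140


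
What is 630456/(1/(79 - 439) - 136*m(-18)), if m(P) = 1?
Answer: -226964160/48961 ≈ -4635.6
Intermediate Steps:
630456/(1/(79 - 439) - 136*m(-18)) = 630456/(1/(79 - 439) - 136*1) = 630456/(1/(-360) - 136) = 630456/(-1/360 - 136) = 630456/(-48961/360) = 630456*(-360/48961) = -226964160/48961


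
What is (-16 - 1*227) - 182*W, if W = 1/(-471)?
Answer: -114271/471 ≈ -242.61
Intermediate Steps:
W = -1/471 ≈ -0.0021231
(-16 - 1*227) - 182*W = (-16 - 1*227) - 182*(-1/471) = (-16 - 227) + 182/471 = -243 + 182/471 = -114271/471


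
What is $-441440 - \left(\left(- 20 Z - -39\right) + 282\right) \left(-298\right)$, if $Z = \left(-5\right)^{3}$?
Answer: $399218$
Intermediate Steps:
$Z = -125$
$-441440 - \left(\left(- 20 Z - -39\right) + 282\right) \left(-298\right) = -441440 - \left(\left(\left(-20\right) \left(-125\right) - -39\right) + 282\right) \left(-298\right) = -441440 - \left(\left(2500 + 39\right) + 282\right) \left(-298\right) = -441440 - \left(2539 + 282\right) \left(-298\right) = -441440 - 2821 \left(-298\right) = -441440 - -840658 = -441440 + 840658 = 399218$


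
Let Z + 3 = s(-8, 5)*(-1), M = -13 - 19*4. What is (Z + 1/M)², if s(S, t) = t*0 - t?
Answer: 31329/7921 ≈ 3.9552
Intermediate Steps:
s(S, t) = -t (s(S, t) = 0 - t = -t)
M = -89 (M = -13 - 1*76 = -13 - 76 = -89)
Z = 2 (Z = -3 - 1*5*(-1) = -3 - 5*(-1) = -3 + 5 = 2)
(Z + 1/M)² = (2 + 1/(-89))² = (2 - 1/89)² = (177/89)² = 31329/7921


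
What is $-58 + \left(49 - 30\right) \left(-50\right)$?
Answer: $-1008$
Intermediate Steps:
$-58 + \left(49 - 30\right) \left(-50\right) = -58 + 19 \left(-50\right) = -58 - 950 = -1008$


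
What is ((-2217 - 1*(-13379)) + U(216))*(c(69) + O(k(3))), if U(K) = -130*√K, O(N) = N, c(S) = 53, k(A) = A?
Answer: 625072 - 43680*√6 ≈ 5.1808e+5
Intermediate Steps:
((-2217 - 1*(-13379)) + U(216))*(c(69) + O(k(3))) = ((-2217 - 1*(-13379)) - 780*√6)*(53 + 3) = ((-2217 + 13379) - 780*√6)*56 = (11162 - 780*√6)*56 = 625072 - 43680*√6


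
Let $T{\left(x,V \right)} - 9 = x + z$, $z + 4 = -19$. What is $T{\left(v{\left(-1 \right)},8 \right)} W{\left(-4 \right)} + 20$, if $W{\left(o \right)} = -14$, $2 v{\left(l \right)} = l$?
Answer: $223$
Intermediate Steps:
$z = -23$ ($z = -4 - 19 = -23$)
$v{\left(l \right)} = \frac{l}{2}$
$T{\left(x,V \right)} = -14 + x$ ($T{\left(x,V \right)} = 9 + \left(x - 23\right) = 9 + \left(-23 + x\right) = -14 + x$)
$T{\left(v{\left(-1 \right)},8 \right)} W{\left(-4 \right)} + 20 = \left(-14 + \frac{1}{2} \left(-1\right)\right) \left(-14\right) + 20 = \left(-14 - \frac{1}{2}\right) \left(-14\right) + 20 = \left(- \frac{29}{2}\right) \left(-14\right) + 20 = 203 + 20 = 223$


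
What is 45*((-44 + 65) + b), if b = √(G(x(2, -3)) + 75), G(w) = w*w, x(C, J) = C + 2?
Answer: 945 + 45*√91 ≈ 1374.3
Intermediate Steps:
x(C, J) = 2 + C
G(w) = w²
b = √91 (b = √((2 + 2)² + 75) = √(4² + 75) = √(16 + 75) = √91 ≈ 9.5394)
45*((-44 + 65) + b) = 45*((-44 + 65) + √91) = 45*(21 + √91) = 945 + 45*√91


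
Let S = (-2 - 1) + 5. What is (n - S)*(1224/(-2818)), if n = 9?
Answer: -4284/1409 ≈ -3.0405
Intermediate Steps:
S = 2 (S = -3 + 5 = 2)
(n - S)*(1224/(-2818)) = (9 - 1*2)*(1224/(-2818)) = (9 - 2)*(1224*(-1/2818)) = 7*(-612/1409) = -4284/1409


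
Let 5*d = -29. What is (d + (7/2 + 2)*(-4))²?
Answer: 19321/25 ≈ 772.84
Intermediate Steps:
d = -29/5 (d = (⅕)*(-29) = -29/5 ≈ -5.8000)
(d + (7/2 + 2)*(-4))² = (-29/5 + (7/2 + 2)*(-4))² = (-29/5 + (11/2)*(-4))² = (-29/5 - 22)² = (-139/5)² = 19321/25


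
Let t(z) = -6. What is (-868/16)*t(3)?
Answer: 651/2 ≈ 325.50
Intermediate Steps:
(-868/16)*t(3) = -868/16*(-6) = -28*31/16*(-6) = -217/4*(-6) = 651/2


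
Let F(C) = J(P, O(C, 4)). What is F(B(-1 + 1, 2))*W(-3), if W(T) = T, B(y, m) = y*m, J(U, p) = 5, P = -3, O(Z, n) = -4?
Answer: -15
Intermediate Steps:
B(y, m) = m*y
F(C) = 5
F(B(-1 + 1, 2))*W(-3) = 5*(-3) = -15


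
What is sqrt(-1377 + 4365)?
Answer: 6*sqrt(83) ≈ 54.663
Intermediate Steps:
sqrt(-1377 + 4365) = sqrt(2988) = 6*sqrt(83)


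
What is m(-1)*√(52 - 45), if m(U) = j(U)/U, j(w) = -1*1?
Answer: √7 ≈ 2.6458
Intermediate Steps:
j(w) = -1
m(U) = -1/U
m(-1)*√(52 - 45) = (-1/(-1))*√(52 - 45) = (-1*(-1))*√7 = 1*√7 = √7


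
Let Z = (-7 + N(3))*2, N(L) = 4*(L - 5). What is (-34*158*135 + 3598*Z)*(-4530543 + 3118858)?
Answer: 1176159474600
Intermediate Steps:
N(L) = -20 + 4*L (N(L) = 4*(-5 + L) = -20 + 4*L)
Z = -30 (Z = (-7 + (-20 + 4*3))*2 = (-7 + (-20 + 12))*2 = (-7 - 8)*2 = -15*2 = -30)
(-34*158*135 + 3598*Z)*(-4530543 + 3118858) = (-34*158*135 + 3598*(-30))*(-4530543 + 3118858) = (-5372*135 - 107940)*(-1411685) = (-725220 - 107940)*(-1411685) = -833160*(-1411685) = 1176159474600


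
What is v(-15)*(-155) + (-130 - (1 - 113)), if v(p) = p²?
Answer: -34893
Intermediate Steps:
v(-15)*(-155) + (-130 - (1 - 113)) = (-15)²*(-155) + (-130 - (1 - 113)) = 225*(-155) + (-130 - 1*(-112)) = -34875 + (-130 + 112) = -34875 - 18 = -34893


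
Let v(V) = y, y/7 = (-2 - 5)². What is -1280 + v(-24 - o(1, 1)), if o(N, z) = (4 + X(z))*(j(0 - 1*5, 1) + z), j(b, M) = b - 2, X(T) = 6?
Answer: -937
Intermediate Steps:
j(b, M) = -2 + b
o(N, z) = -70 + 10*z (o(N, z) = (4 + 6)*((-2 + (0 - 1*5)) + z) = 10*((-2 + (0 - 5)) + z) = 10*((-2 - 5) + z) = 10*(-7 + z) = -70 + 10*z)
y = 343 (y = 7*(-2 - 5)² = 7*(-7)² = 7*49 = 343)
v(V) = 343
-1280 + v(-24 - o(1, 1)) = -1280 + 343 = -937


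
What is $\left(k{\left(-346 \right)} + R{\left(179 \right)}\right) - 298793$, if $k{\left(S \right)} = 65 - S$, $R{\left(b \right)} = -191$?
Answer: $-298573$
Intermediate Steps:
$\left(k{\left(-346 \right)} + R{\left(179 \right)}\right) - 298793 = \left(\left(65 - -346\right) - 191\right) - 298793 = \left(\left(65 + 346\right) - 191\right) - 298793 = \left(411 - 191\right) - 298793 = 220 - 298793 = -298573$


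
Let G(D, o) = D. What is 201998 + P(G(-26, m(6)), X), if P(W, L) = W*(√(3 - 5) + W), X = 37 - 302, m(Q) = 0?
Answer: 202674 - 26*I*√2 ≈ 2.0267e+5 - 36.77*I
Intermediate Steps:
X = -265
P(W, L) = W*(W + I*√2) (P(W, L) = W*(√(-2) + W) = W*(I*√2 + W) = W*(W + I*√2))
201998 + P(G(-26, m(6)), X) = 201998 - 26*(-26 + I*√2) = 201998 + (676 - 26*I*√2) = 202674 - 26*I*√2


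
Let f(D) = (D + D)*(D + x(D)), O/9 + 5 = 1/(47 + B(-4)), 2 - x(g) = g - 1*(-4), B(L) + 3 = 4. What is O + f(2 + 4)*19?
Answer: -8013/16 ≈ -500.81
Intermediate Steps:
B(L) = 1 (B(L) = -3 + 4 = 1)
x(g) = -2 - g (x(g) = 2 - (g - 1*(-4)) = 2 - (g + 4) = 2 - (4 + g) = 2 + (-4 - g) = -2 - g)
O = -717/16 (O = -45 + 9/(47 + 1) = -45 + 9/48 = -45 + 9*(1/48) = -45 + 3/16 = -717/16 ≈ -44.813)
f(D) = -4*D (f(D) = (D + D)*(D + (-2 - D)) = (2*D)*(-2) = -4*D)
O + f(2 + 4)*19 = -717/16 - 4*(2 + 4)*19 = -717/16 - 4*6*19 = -717/16 - 24*19 = -717/16 - 456 = -8013/16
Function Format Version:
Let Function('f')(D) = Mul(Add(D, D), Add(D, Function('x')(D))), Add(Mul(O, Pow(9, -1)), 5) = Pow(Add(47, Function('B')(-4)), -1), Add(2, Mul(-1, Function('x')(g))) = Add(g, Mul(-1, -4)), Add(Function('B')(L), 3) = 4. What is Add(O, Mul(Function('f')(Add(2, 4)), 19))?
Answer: Rational(-8013, 16) ≈ -500.81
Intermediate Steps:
Function('B')(L) = 1 (Function('B')(L) = Add(-3, 4) = 1)
Function('x')(g) = Add(-2, Mul(-1, g)) (Function('x')(g) = Add(2, Mul(-1, Add(g, Mul(-1, -4)))) = Add(2, Mul(-1, Add(g, 4))) = Add(2, Mul(-1, Add(4, g))) = Add(2, Add(-4, Mul(-1, g))) = Add(-2, Mul(-1, g)))
O = Rational(-717, 16) (O = Add(-45, Mul(9, Pow(Add(47, 1), -1))) = Add(-45, Mul(9, Pow(48, -1))) = Add(-45, Mul(9, Rational(1, 48))) = Add(-45, Rational(3, 16)) = Rational(-717, 16) ≈ -44.813)
Function('f')(D) = Mul(-4, D) (Function('f')(D) = Mul(Add(D, D), Add(D, Add(-2, Mul(-1, D)))) = Mul(Mul(2, D), -2) = Mul(-4, D))
Add(O, Mul(Function('f')(Add(2, 4)), 19)) = Add(Rational(-717, 16), Mul(Mul(-4, Add(2, 4)), 19)) = Add(Rational(-717, 16), Mul(Mul(-4, 6), 19)) = Add(Rational(-717, 16), Mul(-24, 19)) = Add(Rational(-717, 16), -456) = Rational(-8013, 16)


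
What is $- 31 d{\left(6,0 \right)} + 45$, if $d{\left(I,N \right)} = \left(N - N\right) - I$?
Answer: $231$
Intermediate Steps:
$d{\left(I,N \right)} = - I$ ($d{\left(I,N \right)} = 0 - I = - I$)
$- 31 d{\left(6,0 \right)} + 45 = - 31 \left(\left(-1\right) 6\right) + 45 = \left(-31\right) \left(-6\right) + 45 = 186 + 45 = 231$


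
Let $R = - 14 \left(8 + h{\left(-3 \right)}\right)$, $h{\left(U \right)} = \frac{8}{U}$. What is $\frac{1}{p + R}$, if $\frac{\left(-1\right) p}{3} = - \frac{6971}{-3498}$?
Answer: $- \frac{3498}{282097} \approx -0.0124$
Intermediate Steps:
$p = - \frac{6971}{1166}$ ($p = - 3 \left(- \frac{6971}{-3498}\right) = - 3 \left(\left(-6971\right) \left(- \frac{1}{3498}\right)\right) = \left(-3\right) \frac{6971}{3498} = - \frac{6971}{1166} \approx -5.9786$)
$R = - \frac{224}{3}$ ($R = - 14 \left(8 + \frac{8}{-3}\right) = - 14 \left(8 + 8 \left(- \frac{1}{3}\right)\right) = - 14 \left(8 - \frac{8}{3}\right) = \left(-14\right) \frac{16}{3} = - \frac{224}{3} \approx -74.667$)
$\frac{1}{p + R} = \frac{1}{- \frac{6971}{1166} - \frac{224}{3}} = \frac{1}{- \frac{282097}{3498}} = - \frac{3498}{282097}$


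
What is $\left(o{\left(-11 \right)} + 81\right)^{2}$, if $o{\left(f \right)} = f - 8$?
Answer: $3844$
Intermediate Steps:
$o{\left(f \right)} = -8 + f$ ($o{\left(f \right)} = f - 8 = -8 + f$)
$\left(o{\left(-11 \right)} + 81\right)^{2} = \left(\left(-8 - 11\right) + 81\right)^{2} = \left(-19 + 81\right)^{2} = 62^{2} = 3844$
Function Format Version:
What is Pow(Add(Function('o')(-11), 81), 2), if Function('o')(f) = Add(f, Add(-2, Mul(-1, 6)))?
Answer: 3844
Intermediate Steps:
Function('o')(f) = Add(-8, f) (Function('o')(f) = Add(f, Add(-2, -6)) = Add(f, -8) = Add(-8, f))
Pow(Add(Function('o')(-11), 81), 2) = Pow(Add(Add(-8, -11), 81), 2) = Pow(Add(-19, 81), 2) = Pow(62, 2) = 3844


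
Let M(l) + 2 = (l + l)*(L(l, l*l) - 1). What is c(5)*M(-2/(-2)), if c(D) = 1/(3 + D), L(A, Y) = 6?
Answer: 1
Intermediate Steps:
M(l) = -2 + 10*l (M(l) = -2 + (l + l)*(6 - 1) = -2 + (2*l)*5 = -2 + 10*l)
c(5)*M(-2/(-2)) = (-2 + 10*(-2/(-2)))/(3 + 5) = (-2 + 10*(-2*(-1/2)))/8 = (-2 + 10*1)/8 = (-2 + 10)/8 = (1/8)*8 = 1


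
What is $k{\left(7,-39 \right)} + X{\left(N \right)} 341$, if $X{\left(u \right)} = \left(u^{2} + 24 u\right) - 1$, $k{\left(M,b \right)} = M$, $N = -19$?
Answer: $-32729$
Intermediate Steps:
$X{\left(u \right)} = -1 + u^{2} + 24 u$ ($X{\left(u \right)} = \left(u^{2} + 24 u\right) - 1 = -1 + u^{2} + 24 u$)
$k{\left(7,-39 \right)} + X{\left(N \right)} 341 = 7 + \left(-1 + \left(-19\right)^{2} + 24 \left(-19\right)\right) 341 = 7 + \left(-1 + 361 - 456\right) 341 = 7 - 32736 = -32729$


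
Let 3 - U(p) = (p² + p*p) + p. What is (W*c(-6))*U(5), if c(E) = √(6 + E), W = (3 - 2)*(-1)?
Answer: 0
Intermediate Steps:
W = -1 (W = 1*(-1) = -1)
U(p) = 3 - p - 2*p² (U(p) = 3 - ((p² + p*p) + p) = 3 - ((p² + p²) + p) = 3 - (2*p² + p) = 3 - (p + 2*p²) = 3 + (-p - 2*p²) = 3 - p - 2*p²)
(W*c(-6))*U(5) = (-√(6 - 6))*(3 - 1*5 - 2*5²) = (-√0)*(3 - 5 - 2*25) = (-1*0)*(3 - 5 - 50) = 0*(-52) = 0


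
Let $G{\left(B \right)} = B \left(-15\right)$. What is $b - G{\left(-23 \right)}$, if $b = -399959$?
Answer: $-400304$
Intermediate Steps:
$G{\left(B \right)} = - 15 B$
$b - G{\left(-23 \right)} = -399959 - \left(-15\right) \left(-23\right) = -399959 - 345 = -400304$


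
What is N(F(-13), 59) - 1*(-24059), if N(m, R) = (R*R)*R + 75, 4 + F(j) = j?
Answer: 229513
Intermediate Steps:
F(j) = -4 + j
N(m, R) = 75 + R³ (N(m, R) = R²*R + 75 = R³ + 75 = 75 + R³)
N(F(-13), 59) - 1*(-24059) = (75 + 59³) - 1*(-24059) = (75 + 205379) + 24059 = 205454 + 24059 = 229513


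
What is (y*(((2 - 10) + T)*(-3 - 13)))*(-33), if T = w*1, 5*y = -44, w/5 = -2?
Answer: 418176/5 ≈ 83635.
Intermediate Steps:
w = -10 (w = 5*(-2) = -10)
y = -44/5 (y = (1/5)*(-44) = -44/5 ≈ -8.8000)
T = -10 (T = -10*1 = -10)
(y*(((2 - 10) + T)*(-3 - 13)))*(-33) = -44*((2 - 10) - 10)*(-3 - 13)/5*(-33) = -44*(-8 - 10)*(-16)/5*(-33) = -(-792)*(-16)/5*(-33) = -44/5*288*(-33) = -12672/5*(-33) = 418176/5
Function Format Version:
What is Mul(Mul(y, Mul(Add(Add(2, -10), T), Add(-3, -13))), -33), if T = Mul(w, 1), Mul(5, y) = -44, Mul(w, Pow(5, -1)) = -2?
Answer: Rational(418176, 5) ≈ 83635.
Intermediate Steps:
w = -10 (w = Mul(5, -2) = -10)
y = Rational(-44, 5) (y = Mul(Rational(1, 5), -44) = Rational(-44, 5) ≈ -8.8000)
T = -10 (T = Mul(-10, 1) = -10)
Mul(Mul(y, Mul(Add(Add(2, -10), T), Add(-3, -13))), -33) = Mul(Mul(Rational(-44, 5), Mul(Add(Add(2, -10), -10), Add(-3, -13))), -33) = Mul(Mul(Rational(-44, 5), Mul(Add(-8, -10), -16)), -33) = Mul(Mul(Rational(-44, 5), Mul(-18, -16)), -33) = Mul(Mul(Rational(-44, 5), 288), -33) = Mul(Rational(-12672, 5), -33) = Rational(418176, 5)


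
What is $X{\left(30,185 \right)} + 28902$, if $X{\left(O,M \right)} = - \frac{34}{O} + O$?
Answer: $\frac{433963}{15} \approx 28931.0$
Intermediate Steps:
$X{\left(O,M \right)} = O - \frac{34}{O}$
$X{\left(30,185 \right)} + 28902 = \left(30 - \frac{34}{30}\right) + 28902 = \left(30 - \frac{17}{15}\right) + 28902 = \frac{433}{15} + 28902 = \frac{433963}{15}$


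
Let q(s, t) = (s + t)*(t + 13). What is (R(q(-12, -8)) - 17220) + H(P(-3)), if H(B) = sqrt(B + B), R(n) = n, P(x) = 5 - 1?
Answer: -17320 + 2*sqrt(2) ≈ -17317.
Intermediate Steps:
q(s, t) = (13 + t)*(s + t) (q(s, t) = (s + t)*(13 + t) = (13 + t)*(s + t))
P(x) = 4
H(B) = sqrt(2)*sqrt(B) (H(B) = sqrt(2*B) = sqrt(2)*sqrt(B))
(R(q(-12, -8)) - 17220) + H(P(-3)) = (((-8)**2 + 13*(-12) + 13*(-8) - 12*(-8)) - 17220) + sqrt(2)*sqrt(4) = ((64 - 156 - 104 + 96) - 17220) + sqrt(2)*2 = (-100 - 17220) + 2*sqrt(2) = -17320 + 2*sqrt(2)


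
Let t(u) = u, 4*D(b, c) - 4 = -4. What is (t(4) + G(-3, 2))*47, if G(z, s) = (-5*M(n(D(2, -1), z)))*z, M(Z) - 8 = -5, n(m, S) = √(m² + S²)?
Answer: 2303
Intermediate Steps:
D(b, c) = 0 (D(b, c) = 1 + (¼)*(-4) = 1 - 1 = 0)
n(m, S) = √(S² + m²)
M(Z) = 3 (M(Z) = 8 - 5 = 3)
G(z, s) = -15*z (G(z, s) = (-5*3)*z = -15*z)
(t(4) + G(-3, 2))*47 = (4 - 15*(-3))*47 = (4 + 45)*47 = 49*47 = 2303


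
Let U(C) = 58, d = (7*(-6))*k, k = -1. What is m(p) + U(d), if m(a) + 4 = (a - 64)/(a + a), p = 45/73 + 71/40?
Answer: 574267/13966 ≈ 41.119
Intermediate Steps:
p = 6983/2920 (p = 45*(1/73) + 71*(1/40) = 45/73 + 71/40 = 6983/2920 ≈ 2.3914)
d = 42 (d = (7*(-6))*(-1) = -42*(-1) = 42)
m(a) = -4 + (-64 + a)/(2*a) (m(a) = -4 + (a - 64)/(a + a) = -4 + (-64 + a)/((2*a)) = -4 + (-64 + a)*(1/(2*a)) = -4 + (-64 + a)/(2*a))
m(p) + U(d) = (-7/2 - 32/6983/2920) + 58 = (-7/2 - 32*2920/6983) + 58 = (-7/2 - 93440/6983) + 58 = -235761/13966 + 58 = 574267/13966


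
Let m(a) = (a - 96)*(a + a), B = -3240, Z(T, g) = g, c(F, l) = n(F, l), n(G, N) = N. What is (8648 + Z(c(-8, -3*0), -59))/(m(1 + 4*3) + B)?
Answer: -8589/5398 ≈ -1.5911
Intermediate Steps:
c(F, l) = l
m(a) = 2*a*(-96 + a) (m(a) = (-96 + a)*(2*a) = 2*a*(-96 + a))
(8648 + Z(c(-8, -3*0), -59))/(m(1 + 4*3) + B) = (8648 - 59)/(2*(1 + 4*3)*(-96 + (1 + 4*3)) - 3240) = 8589/(2*(1 + 12)*(-96 + (1 + 12)) - 3240) = 8589/(2*13*(-96 + 13) - 3240) = 8589/(2*13*(-83) - 3240) = 8589/(-2158 - 3240) = 8589/(-5398) = 8589*(-1/5398) = -8589/5398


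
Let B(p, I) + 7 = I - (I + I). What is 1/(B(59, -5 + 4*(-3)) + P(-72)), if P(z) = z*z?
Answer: 1/5194 ≈ 0.00019253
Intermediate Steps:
P(z) = z²
B(p, I) = -7 - I (B(p, I) = -7 + (I - (I + I)) = -7 + (I - 2*I) = -7 - I)
1/(B(59, -5 + 4*(-3)) + P(-72)) = 1/((-7 - (-5 + 4*(-3))) + (-72)²) = 1/((-7 - (-5 - 12)) + 5184) = 1/((-7 - 1*(-17)) + 5184) = 1/((-7 + 17) + 5184) = 1/(10 + 5184) = 1/5194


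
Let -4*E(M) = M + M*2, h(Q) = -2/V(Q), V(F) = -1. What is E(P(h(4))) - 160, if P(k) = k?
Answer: -323/2 ≈ -161.50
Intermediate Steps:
h(Q) = 2 (h(Q) = -2/(-1) = -2*(-1) = 2)
E(M) = -3*M/4 (E(M) = -(M + M*2)/4 = -(M + 2*M)/4 = -3*M/4)
E(P(h(4))) - 160 = -¾*2 - 160 = -3/2 - 160 = -323/2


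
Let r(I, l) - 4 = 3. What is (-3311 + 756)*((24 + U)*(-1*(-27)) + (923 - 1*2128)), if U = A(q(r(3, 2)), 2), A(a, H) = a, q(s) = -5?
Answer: 1768060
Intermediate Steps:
r(I, l) = 7 (r(I, l) = 4 + 3 = 7)
U = -5
(-3311 + 756)*((24 + U)*(-1*(-27)) + (923 - 1*2128)) = (-3311 + 756)*((24 - 5)*(-1*(-27)) + (923 - 1*2128)) = -2555*(19*27 + (923 - 2128)) = -2555*(513 - 1205) = -2555*(-692) = 1768060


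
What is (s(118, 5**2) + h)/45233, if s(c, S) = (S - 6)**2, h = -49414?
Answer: -49053/45233 ≈ -1.0845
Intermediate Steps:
s(c, S) = (-6 + S)**2
(s(118, 5**2) + h)/45233 = ((-6 + 5**2)**2 - 49414)/45233 = ((-6 + 25)**2 - 49414)*(1/45233) = (19**2 - 49414)*(1/45233) = (361 - 49414)*(1/45233) = -49053*1/45233 = -49053/45233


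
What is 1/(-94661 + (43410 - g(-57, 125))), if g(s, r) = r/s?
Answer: -57/2921182 ≈ -1.9513e-5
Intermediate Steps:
1/(-94661 + (43410 - g(-57, 125))) = 1/(-94661 + (43410 - 125/(-57))) = 1/(-94661 + (43410 - 125*(-1)/57)) = 1/(-94661 + (43410 - 1*(-125/57))) = 1/(-94661 + (43410 + 125/57)) = 1/(-94661 + 2474495/57) = 1/(-2921182/57) = -57/2921182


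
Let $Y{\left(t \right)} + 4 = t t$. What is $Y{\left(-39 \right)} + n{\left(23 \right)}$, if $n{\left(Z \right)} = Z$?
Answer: $1540$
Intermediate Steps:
$Y{\left(t \right)} = -4 + t^{2}$ ($Y{\left(t \right)} = -4 + t t = -4 + t^{2}$)
$Y{\left(-39 \right)} + n{\left(23 \right)} = \left(-4 + \left(-39\right)^{2}\right) + 23 = \left(-4 + 1521\right) + 23 = 1517 + 23 = 1540$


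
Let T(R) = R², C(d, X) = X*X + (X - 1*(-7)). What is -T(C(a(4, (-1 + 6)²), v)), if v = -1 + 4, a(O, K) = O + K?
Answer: -361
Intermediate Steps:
a(O, K) = K + O
v = 3
C(d, X) = 7 + X + X² (C(d, X) = X² + (X + 7) = X² + (7 + X) = 7 + X + X²)
-T(C(a(4, (-1 + 6)²), v)) = -(7 + 3 + 3²)² = -(7 + 3 + 9)² = -1*19² = -1*361 = -361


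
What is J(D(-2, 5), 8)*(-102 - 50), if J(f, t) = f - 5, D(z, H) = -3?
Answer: 1216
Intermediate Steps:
J(f, t) = -5 + f
J(D(-2, 5), 8)*(-102 - 50) = (-5 - 3)*(-102 - 50) = -8*(-152) = 1216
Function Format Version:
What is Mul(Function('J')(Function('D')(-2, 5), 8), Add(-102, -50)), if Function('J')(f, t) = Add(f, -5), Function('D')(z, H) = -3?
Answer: 1216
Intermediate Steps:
Function('J')(f, t) = Add(-5, f)
Mul(Function('J')(Function('D')(-2, 5), 8), Add(-102, -50)) = Mul(Add(-5, -3), Add(-102, -50)) = Mul(-8, -152) = 1216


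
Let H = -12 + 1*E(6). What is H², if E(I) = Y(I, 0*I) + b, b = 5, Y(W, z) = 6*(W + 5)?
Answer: 3481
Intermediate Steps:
Y(W, z) = 30 + 6*W (Y(W, z) = 6*(5 + W) = 30 + 6*W)
E(I) = 35 + 6*I (E(I) = (30 + 6*I) + 5 = 35 + 6*I)
H = 59 (H = -12 + 1*(35 + 6*6) = -12 + 1*(35 + 36) = -12 + 1*71 = -12 + 71 = 59)
H² = 59² = 3481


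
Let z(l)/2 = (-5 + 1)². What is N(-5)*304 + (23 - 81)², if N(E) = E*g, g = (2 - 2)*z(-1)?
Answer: 3364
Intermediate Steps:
z(l) = 32 (z(l) = 2*(-5 + 1)² = 2*(-4)² = 2*16 = 32)
g = 0 (g = (2 - 2)*32 = 0*32 = 0)
N(E) = 0 (N(E) = E*0 = 0)
N(-5)*304 + (23 - 81)² = 0*304 + (23 - 81)² = 0 + (-58)² = 0 + 3364 = 3364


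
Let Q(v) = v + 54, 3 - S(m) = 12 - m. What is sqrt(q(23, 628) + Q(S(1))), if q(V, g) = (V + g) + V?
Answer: 12*sqrt(5) ≈ 26.833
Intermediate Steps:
S(m) = -9 + m (S(m) = 3 - (12 - m) = 3 + (-12 + m) = -9 + m)
Q(v) = 54 + v
q(V, g) = g + 2*V
sqrt(q(23, 628) + Q(S(1))) = sqrt((628 + 2*23) + (54 + (-9 + 1))) = sqrt((628 + 46) + (54 - 8)) = sqrt(674 + 46) = sqrt(720) = 12*sqrt(5)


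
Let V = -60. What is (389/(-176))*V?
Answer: 5835/44 ≈ 132.61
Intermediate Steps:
(389/(-176))*V = (389/(-176))*(-60) = (389*(-1/176))*(-60) = -389/176*(-60) = 5835/44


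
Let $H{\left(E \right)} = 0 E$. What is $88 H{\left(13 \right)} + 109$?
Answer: $109$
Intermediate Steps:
$H{\left(E \right)} = 0$
$88 H{\left(13 \right)} + 109 = 88 \cdot 0 + 109 = 0 + 109 = 109$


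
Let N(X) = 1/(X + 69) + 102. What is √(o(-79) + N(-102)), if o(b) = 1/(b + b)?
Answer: √2771955318/5214 ≈ 10.098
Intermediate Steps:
N(X) = 102 + 1/(69 + X) (N(X) = 1/(69 + X) + 102 = 102 + 1/(69 + X))
o(b) = 1/(2*b)
√(o(-79) + N(-102)) = √((½)/(-79) + (7039 + 102*(-102))/(69 - 102)) = √((½)*(-1/79) + (7039 - 10404)/(-33)) = √(-1/158 - 1/33*(-3365)) = √(-1/158 + 3365/33) = √(531637/5214) = √2771955318/5214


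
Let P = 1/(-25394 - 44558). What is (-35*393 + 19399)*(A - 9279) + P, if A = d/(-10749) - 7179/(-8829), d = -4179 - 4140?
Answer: -38623453141914913153/737627681088 ≈ -5.2362e+7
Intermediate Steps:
d = -8319
A = 16735058/10544769 (A = -8319/(-10749) - 7179/(-8829) = -8319*(-1/10749) - 7179*(-1/8829) = 2773/3583 + 2393/2943 = 16735058/10544769 ≈ 1.5870)
P = -1/69952 (P = 1/(-69952) = -1/69952 ≈ -1.4296e-5)
(-35*393 + 19399)*(A - 9279) + P = (-35*393 + 19399)*(16735058/10544769 - 9279) - 1/69952 = (-13755 + 19399)*(-97828176493/10544769) - 1/69952 = 5644*(-97828176493/10544769) - 1/69952 = -552142228126492/10544769 - 1/69952 = -38623453141914913153/737627681088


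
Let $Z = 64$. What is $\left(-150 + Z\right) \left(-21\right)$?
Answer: $1806$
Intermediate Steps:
$\left(-150 + Z\right) \left(-21\right) = \left(-150 + 64\right) \left(-21\right) = \left(-86\right) \left(-21\right) = 1806$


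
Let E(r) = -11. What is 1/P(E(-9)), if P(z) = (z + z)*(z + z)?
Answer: 1/484 ≈ 0.0020661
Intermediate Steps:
P(z) = 4*z**2 (P(z) = (2*z)*(2*z) = 4*z**2)
1/P(E(-9)) = 1/(4*(-11)**2) = 1/(4*121) = 1/484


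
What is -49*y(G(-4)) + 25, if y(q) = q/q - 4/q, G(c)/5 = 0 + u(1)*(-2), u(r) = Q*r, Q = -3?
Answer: -262/15 ≈ -17.467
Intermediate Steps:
u(r) = -3*r
G(c) = 30 (G(c) = 5*(0 - 3*1*(-2)) = 5*(0 - 3*(-2)) = 5*(0 + 6) = 5*6 = 30)
y(q) = 1 - 4/q
-49*y(G(-4)) + 25 = -49*(-4 + 30)/30 + 25 = -49*26/30 + 25 = -49*13/15 + 25 = -637/15 + 25 = -262/15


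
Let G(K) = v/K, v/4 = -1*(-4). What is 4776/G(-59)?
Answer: -35223/2 ≈ -17612.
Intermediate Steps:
v = 16 (v = 4*(-1*(-4)) = 4*4 = 16)
G(K) = 16/K
4776/G(-59) = 4776/((16/(-59))) = 4776/((16*(-1/59))) = 4776/(-16/59) = 4776*(-59/16) = -35223/2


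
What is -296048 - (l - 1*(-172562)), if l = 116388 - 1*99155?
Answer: -485843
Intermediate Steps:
l = 17233 (l = 116388 - 99155 = 17233)
-296048 - (l - 1*(-172562)) = -296048 - (17233 - 1*(-172562)) = -296048 - (17233 + 172562) = -296048 - 1*189795 = -296048 - 189795 = -485843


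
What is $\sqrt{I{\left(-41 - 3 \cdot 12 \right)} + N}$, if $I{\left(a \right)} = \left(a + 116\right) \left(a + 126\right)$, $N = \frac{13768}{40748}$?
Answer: $\frac{\sqrt{198349029413}}{10187} \approx 43.719$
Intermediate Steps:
$N = \frac{3442}{10187}$ ($N = 13768 \cdot \frac{1}{40748} = \frac{3442}{10187} \approx 0.33788$)
$I{\left(a \right)} = \left(116 + a\right) \left(126 + a\right)$
$\sqrt{I{\left(-41 - 3 \cdot 12 \right)} + N} = \sqrt{\left(14616 + \left(-41 - 3 \cdot 12\right)^{2} + 242 \left(-41 - 3 \cdot 12\right)\right) + \frac{3442}{10187}} = \sqrt{\left(14616 + \left(-41 - 36\right)^{2} + 242 \left(-41 - 36\right)\right) + \frac{3442}{10187}} = \sqrt{\left(14616 + \left(-77\right)^{2} + 242 \left(-77\right)\right) + \frac{3442}{10187}} = \sqrt{\left(14616 + 5929 - 18634\right) + \frac{3442}{10187}} = \sqrt{1911 + \frac{3442}{10187}} = \sqrt{\frac{19470799}{10187}} = \frac{\sqrt{198349029413}}{10187}$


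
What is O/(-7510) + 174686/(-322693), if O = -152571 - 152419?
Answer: 9710624621/242342443 ≈ 40.070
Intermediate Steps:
O = -304990
O/(-7510) + 174686/(-322693) = -304990/(-7510) + 174686/(-322693) = -304990*(-1/7510) + 174686*(-1/322693) = 30499/751 - 174686/322693 = 9710624621/242342443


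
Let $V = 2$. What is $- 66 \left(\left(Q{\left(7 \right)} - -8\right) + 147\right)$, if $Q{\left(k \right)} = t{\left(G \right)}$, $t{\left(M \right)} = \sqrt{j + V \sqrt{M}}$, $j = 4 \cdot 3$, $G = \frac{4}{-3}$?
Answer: $-10230 - 44 \sqrt{27 + 3 i \sqrt{3}} \approx -10460.0 - 21.9 i$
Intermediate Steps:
$G = - \frac{4}{3}$ ($G = 4 \left(- \frac{1}{3}\right) = - \frac{4}{3} \approx -1.3333$)
$j = 12$
$t{\left(M \right)} = \sqrt{12 + 2 \sqrt{M}}$
$Q{\left(k \right)} = \sqrt{12 + \frac{4 i \sqrt{3}}{3}}$ ($Q{\left(k \right)} = \sqrt{12 + 2 \sqrt{- \frac{4}{3}}} = \sqrt{12 + 2 \frac{2 i \sqrt{3}}{3}} = \sqrt{12 + \frac{4 i \sqrt{3}}{3}}$)
$- 66 \left(\left(Q{\left(7 \right)} - -8\right) + 147\right) = - 66 \left(\left(\frac{2 \sqrt{27 + 3 i \sqrt{3}}}{3} - -8\right) + 147\right) = - 66 \left(\left(\frac{2 \sqrt{27 + 3 i \sqrt{3}}}{3} + 8\right) + 147\right) = - 66 \left(\left(8 + \frac{2 \sqrt{27 + 3 i \sqrt{3}}}{3}\right) + 147\right) = - 66 \left(155 + \frac{2 \sqrt{27 + 3 i \sqrt{3}}}{3}\right) = -10230 - 44 \sqrt{27 + 3 i \sqrt{3}}$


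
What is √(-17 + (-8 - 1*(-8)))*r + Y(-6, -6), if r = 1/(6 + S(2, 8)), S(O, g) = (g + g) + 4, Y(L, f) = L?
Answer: -6 + I*√17/26 ≈ -6.0 + 0.15858*I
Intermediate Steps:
S(O, g) = 4 + 2*g (S(O, g) = 2*g + 4 = 4 + 2*g)
r = 1/26 (r = 1/(6 + (4 + 2*8)) = 1/(6 + (4 + 16)) = 1/(6 + 20) = 1/26 ≈ 0.038462)
√(-17 + (-8 - 1*(-8)))*r + Y(-6, -6) = √(-17 + (-8 - 1*(-8)))*(1/26) - 6 = √(-17 + (-8 + 8))*(1/26) - 6 = √(-17 + 0)*(1/26) - 6 = √(-17)*(1/26) - 6 = (I*√17)*(1/26) - 6 = I*√17/26 - 6 = -6 + I*√17/26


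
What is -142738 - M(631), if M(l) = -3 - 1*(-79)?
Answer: -142814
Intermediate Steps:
M(l) = 76 (M(l) = -3 + 79 = 76)
-142738 - M(631) = -142738 - 1*76 = -142738 - 76 = -142814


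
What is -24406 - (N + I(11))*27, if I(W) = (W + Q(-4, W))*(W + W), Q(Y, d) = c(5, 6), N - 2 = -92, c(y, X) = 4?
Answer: -30886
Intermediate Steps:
N = -90 (N = 2 - 92 = -90)
Q(Y, d) = 4
I(W) = 2*W*(4 + W) (I(W) = (W + 4)*(W + W) = (4 + W)*(2*W) = 2*W*(4 + W))
-24406 - (N + I(11))*27 = -24406 - (-90 + 2*11*(4 + 11))*27 = -24406 - (-90 + 2*11*15)*27 = -24406 - (-90 + 330)*27 = -24406 - 240*27 = -24406 - 1*6480 = -24406 - 6480 = -30886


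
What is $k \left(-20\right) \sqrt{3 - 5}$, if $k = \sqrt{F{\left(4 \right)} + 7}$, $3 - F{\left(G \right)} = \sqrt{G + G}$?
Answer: $- 40 i \sqrt{5 - \sqrt{2}} \approx - 75.745 i$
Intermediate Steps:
$F{\left(G \right)} = 3 - \sqrt{2} \sqrt{G}$ ($F{\left(G \right)} = 3 - \sqrt{G + G} = 3 - \sqrt{2 G} = 3 - \sqrt{2} \sqrt{G}$)
$k = \sqrt{10 - 2 \sqrt{2}}$ ($k = \sqrt{\left(3 - \sqrt{2} \sqrt{4}\right) + 7} = \sqrt{\left(3 - \sqrt{2} \cdot 2\right) + 7} = \sqrt{\left(3 - 2 \sqrt{2}\right) + 7} = \sqrt{10 - 2 \sqrt{2}} \approx 2.678$)
$k \left(-20\right) \sqrt{3 - 5} = \sqrt{10 - 2 \sqrt{2}} \left(-20\right) \sqrt{3 - 5} = - 20 \sqrt{10 - 2 \sqrt{2}} \sqrt{-2} = - 20 \sqrt{10 - 2 \sqrt{2}} i \sqrt{2} = - 20 i \sqrt{2} \sqrt{10 - 2 \sqrt{2}}$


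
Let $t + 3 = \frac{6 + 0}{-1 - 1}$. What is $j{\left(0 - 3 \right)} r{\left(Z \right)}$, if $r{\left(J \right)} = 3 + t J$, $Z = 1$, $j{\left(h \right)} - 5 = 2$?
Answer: $-21$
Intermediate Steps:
$j{\left(h \right)} = 7$ ($j{\left(h \right)} = 5 + 2 = 7$)
$t = -6$ ($t = -3 + \frac{6 + 0}{-1 - 1} = -3 + \frac{6}{-2} = -3 + 6 \left(- \frac{1}{2}\right) = -3 - 3 = -6$)
$r{\left(J \right)} = 3 - 6 J$
$j{\left(0 - 3 \right)} r{\left(Z \right)} = 7 \left(3 - 6\right) = 7 \left(-3\right) = -21$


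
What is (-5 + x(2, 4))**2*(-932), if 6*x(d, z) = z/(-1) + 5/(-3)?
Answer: -2667617/81 ≈ -32934.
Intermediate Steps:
x(d, z) = -5/18 - z/6 (x(d, z) = (z/(-1) + 5/(-3))/6 = (z*(-1) + 5*(-1/3))/6 = (-z - 5/3)/6 = (-5/3 - z)/6 = -5/18 - z/6)
(-5 + x(2, 4))**2*(-932) = (-5 + (-5/18 - 1/6*4))**2*(-932) = (-5 + (-5/18 - 2/3))**2*(-932) = (-5 - 17/18)**2*(-932) = (-107/18)**2*(-932) = (11449/324)*(-932) = -2667617/81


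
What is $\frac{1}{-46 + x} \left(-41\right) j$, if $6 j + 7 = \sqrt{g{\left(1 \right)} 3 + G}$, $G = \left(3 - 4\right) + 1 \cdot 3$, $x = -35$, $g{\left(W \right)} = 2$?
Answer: $- \frac{287}{486} + \frac{41 \sqrt{2}}{243} \approx -0.35192$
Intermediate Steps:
$G = 2$ ($G = -1 + 3 = 2$)
$j = - \frac{7}{6} + \frac{\sqrt{2}}{3}$ ($j = - \frac{7}{6} + \frac{\sqrt{2 \cdot 3 + 2}}{6} = - \frac{7}{6} + \frac{\sqrt{6 + 2}}{6} = - \frac{7}{6} + \frac{\sqrt{8}}{6} = - \frac{7}{6} + \frac{2 \sqrt{2}}{6} = - \frac{7}{6} + \frac{\sqrt{2}}{3} \approx -0.69526$)
$\frac{1}{-46 + x} \left(-41\right) j = \frac{1}{-46 - 35} \left(-41\right) \left(- \frac{7}{6} + \frac{\sqrt{2}}{3}\right) = \frac{1}{-81} \left(-41\right) \left(- \frac{7}{6} + \frac{\sqrt{2}}{3}\right) = \left(- \frac{1}{81}\right) \left(-41\right) \left(- \frac{7}{6} + \frac{\sqrt{2}}{3}\right) = \frac{41 \left(- \frac{7}{6} + \frac{\sqrt{2}}{3}\right)}{81} = - \frac{287}{486} + \frac{41 \sqrt{2}}{243}$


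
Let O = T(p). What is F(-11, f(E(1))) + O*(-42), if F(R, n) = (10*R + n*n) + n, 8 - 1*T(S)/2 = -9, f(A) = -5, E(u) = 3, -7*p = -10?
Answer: -1518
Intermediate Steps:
p = 10/7 (p = -⅐*(-10) = 10/7 ≈ 1.4286)
T(S) = 34 (T(S) = 16 - 2*(-9) = 16 + 18 = 34)
F(R, n) = n + n² + 10*R (F(R, n) = (10*R + n²) + n = (n² + 10*R) + n = n + n² + 10*R)
O = 34
F(-11, f(E(1))) + O*(-42) = (-5 + (-5)² + 10*(-11)) + 34*(-42) = (-5 + 25 - 110) - 1428 = -90 - 1428 = -1518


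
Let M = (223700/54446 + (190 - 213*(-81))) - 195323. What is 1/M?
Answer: -27223/4842315390 ≈ -5.6219e-6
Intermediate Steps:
M = -4842315390/27223 (M = (223700*(1/54446) + (190 + 17253)) - 195323 = (111850/27223 + 17443) - 195323 = 474962639/27223 - 195323 = -4842315390/27223 ≈ -1.7788e+5)
1/M = 1/(-4842315390/27223) = -27223/4842315390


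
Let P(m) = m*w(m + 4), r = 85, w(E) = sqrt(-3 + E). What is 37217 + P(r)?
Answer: 37217 + 85*sqrt(86) ≈ 38005.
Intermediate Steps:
P(m) = m*sqrt(1 + m) (P(m) = m*sqrt(-3 + (m + 4)) = m*sqrt(-3 + (4 + m)) = m*sqrt(1 + m))
37217 + P(r) = 37217 + 85*sqrt(1 + 85) = 37217 + 85*sqrt(86)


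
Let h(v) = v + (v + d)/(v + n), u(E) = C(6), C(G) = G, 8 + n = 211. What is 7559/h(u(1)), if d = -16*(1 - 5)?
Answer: 1579831/1324 ≈ 1193.2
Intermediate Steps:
n = 203 (n = -8 + 211 = 203)
d = 64 (d = -16*(-4) = -8*(-8) = 64)
u(E) = 6
h(v) = v + (64 + v)/(203 + v) (h(v) = v + (v + 64)/(v + 203) = v + (64 + v)/(203 + v))
7559/h(u(1)) = 7559/(((64 + 6**2 + 204*6)/(203 + 6))) = 7559/(((64 + 36 + 1224)/209)) = 7559/(((1/209)*1324)) = 7559/(1324/209) = 7559*(209/1324) = 1579831/1324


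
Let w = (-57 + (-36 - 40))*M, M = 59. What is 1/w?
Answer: -1/7847 ≈ -0.00012744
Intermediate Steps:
w = -7847 (w = (-57 + (-36 - 40))*59 = (-57 - 76)*59 = -133*59 = -7847)
1/w = 1/(-7847) = -1/7847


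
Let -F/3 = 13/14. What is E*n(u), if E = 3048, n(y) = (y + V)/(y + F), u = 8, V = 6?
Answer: 597408/73 ≈ 8183.7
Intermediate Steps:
F = -39/14 ≈ -2.7857
n(y) = (6 + y)/(-39/14 + y) (n(y) = (y + 6)/(y - 39/14) = (6 + y)/(-39/14 + y))
E*n(u) = 3048*(14*(6 + 8)/(-39 + 14*8)) = 3048*(14*14/(-39 + 112)) = 3048*(14*14/73) = 3048*(14*(1/73)*14) = 3048*(196/73) = 597408/73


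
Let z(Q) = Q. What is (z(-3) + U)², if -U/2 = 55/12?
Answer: 5329/36 ≈ 148.03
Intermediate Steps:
U = -55/6 (U = -110/12 = -2*55/12 = -55/6 ≈ -9.1667)
(z(-3) + U)² = (-3 - 55/6)² = (-73/6)² = 5329/36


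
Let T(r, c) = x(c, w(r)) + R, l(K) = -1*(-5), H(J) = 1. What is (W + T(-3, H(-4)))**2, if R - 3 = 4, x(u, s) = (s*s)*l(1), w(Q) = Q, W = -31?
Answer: 441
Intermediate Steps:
l(K) = 5
x(u, s) = 5*s**2 (x(u, s) = (s*s)*5 = s**2*5 = 5*s**2)
R = 7 (R = 3 + 4 = 7)
T(r, c) = 7 + 5*r**2 (T(r, c) = 5*r**2 + 7 = 7 + 5*r**2)
(W + T(-3, H(-4)))**2 = (-31 + (7 + 5*(-3)**2))**2 = (-31 + (7 + 5*9))**2 = (-31 + (7 + 45))**2 = (-31 + 52)**2 = 21**2 = 441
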